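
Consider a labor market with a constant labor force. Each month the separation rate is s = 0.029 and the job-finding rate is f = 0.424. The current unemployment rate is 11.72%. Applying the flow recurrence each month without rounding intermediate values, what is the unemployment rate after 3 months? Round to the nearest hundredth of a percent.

Unemployment rate after three months ≈ 7.27%.

With a fixed labor force, u_{t+1} = u_t + s·(1−u_t) − f·u_t = u_t·(1−s−f) + s.
Here 1−s−f = 0.547 and s = 0.029.
u_1 = 0.117200 × 0.547 + 0.029 = 0.093108.
u_2 = 0.093108 × 0.547 + 0.029 = 0.079930.
u_3 = 0.079930 × 0.547 + 0.029 = 0.072722.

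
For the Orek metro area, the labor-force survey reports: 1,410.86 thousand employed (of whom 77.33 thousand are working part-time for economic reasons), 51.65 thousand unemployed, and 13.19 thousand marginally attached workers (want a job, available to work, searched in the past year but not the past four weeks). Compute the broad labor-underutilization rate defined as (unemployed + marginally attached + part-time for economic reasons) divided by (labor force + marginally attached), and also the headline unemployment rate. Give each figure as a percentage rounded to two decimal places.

Labor force = 1,410.86 + 51.65 = 1,462.51 thousand.
Numerator = 51.65 + 13.19 + 77.33 = 142.17 thousand.
Denominator = 1,462.51 + 13.19 = 1,475.70 thousand.
Broad rate = 142.17 / 1,475.70 = 9.63%.
Headline unemployment rate = 51.65 / 1,462.51 = 3.53%.

Broad underutilization rate ≈ 9.63%; headline unemployment rate ≈ 3.53%.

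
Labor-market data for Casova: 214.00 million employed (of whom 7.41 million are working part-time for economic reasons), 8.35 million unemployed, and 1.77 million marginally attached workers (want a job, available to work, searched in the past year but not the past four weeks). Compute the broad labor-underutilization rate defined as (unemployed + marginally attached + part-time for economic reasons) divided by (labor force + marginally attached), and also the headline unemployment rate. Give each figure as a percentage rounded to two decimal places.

Labor force = 214.00 + 8.35 = 222.35 million.
Numerator = 8.35 + 1.77 + 7.41 = 17.53 million.
Denominator = 222.35 + 1.77 = 224.12 million.
Broad rate = 17.53 / 224.12 = 7.82%.
Headline unemployment rate = 8.35 / 222.35 = 3.76%.

Broad underutilization rate ≈ 7.82%; headline unemployment rate ≈ 3.76%.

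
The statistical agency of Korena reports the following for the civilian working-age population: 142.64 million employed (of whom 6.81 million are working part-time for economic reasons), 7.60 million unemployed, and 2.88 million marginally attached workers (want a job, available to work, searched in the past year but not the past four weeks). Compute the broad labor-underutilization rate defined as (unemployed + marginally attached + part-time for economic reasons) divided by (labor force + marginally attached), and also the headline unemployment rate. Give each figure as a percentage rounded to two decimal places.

Broad underutilization rate ≈ 11.29%; headline unemployment rate ≈ 5.06%.

Labor force = 142.64 + 7.60 = 150.24 million.
Numerator = 7.60 + 2.88 + 6.81 = 17.29 million.
Denominator = 150.24 + 2.88 = 153.12 million.
Broad rate = 17.29 / 153.12 = 11.29%.
Headline unemployment rate = 7.60 / 150.24 = 5.06%.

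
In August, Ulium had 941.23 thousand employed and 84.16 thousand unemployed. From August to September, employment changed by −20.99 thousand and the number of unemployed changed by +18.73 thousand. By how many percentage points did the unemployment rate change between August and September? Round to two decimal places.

The unemployment rate changed by +1.85 percentage points.

August: labor force = 941.23 + 84.16 = 1,025.39; u = 84.16/1,025.39 = 8.21%.
September: labor force = 920.24 + 102.89 = 1,023.13; u = 102.89/1,023.13 = 10.06%.
Change = 10.06% − 8.21% = +1.85 pp.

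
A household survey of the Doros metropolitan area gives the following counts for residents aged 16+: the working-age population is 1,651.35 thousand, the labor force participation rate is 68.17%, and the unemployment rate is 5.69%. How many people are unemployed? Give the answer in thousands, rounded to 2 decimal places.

About 64.05 thousand are unemployed.

Labor force = 0.6817 × 1,651.35 = 1,125.73 thousand.
Unemployed = 0.0569 × 1,125.73 ≈ 64.05 thousand.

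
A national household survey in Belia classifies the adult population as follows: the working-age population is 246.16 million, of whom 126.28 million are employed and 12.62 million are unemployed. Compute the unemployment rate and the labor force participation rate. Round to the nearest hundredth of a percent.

Unemployment rate ≈ 9.09%; labor force participation rate ≈ 56.43%.

Labor force = employed + unemployed = 126.28 + 12.62 = 138.90 million.
Unemployment rate = 12.62 / 138.90 = 9.09%.
Labor force participation rate = 138.90 / 246.16 = 56.43%.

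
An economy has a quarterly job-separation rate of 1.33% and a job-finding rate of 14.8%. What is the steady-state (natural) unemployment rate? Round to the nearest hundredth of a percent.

Steady-state unemployment rate ≈ 8.25%.

At steady state the flows balance: s·E = f·U, so U/(E+U) = s/(s+f).
u* = 1.33 / (1.33 + 14.8) = 1.33 / 16.13 = 8.25%.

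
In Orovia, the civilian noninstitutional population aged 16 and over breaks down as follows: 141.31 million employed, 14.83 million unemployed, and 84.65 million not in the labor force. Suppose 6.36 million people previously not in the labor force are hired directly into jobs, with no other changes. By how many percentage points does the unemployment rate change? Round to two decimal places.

Initially, labor force = 141.31 + 14.83 = 156.14 million, so u = 14.83/156.14 = 9.50%.
After the change, employed and labor force both rise by 6.36; unemployed unchanged → E = 147.67, U = 14.83, labor force = 162.50 million.
New unemployment rate = 14.83 / 162.50 = 9.13%.
Change = 9.13% − 9.50% = −0.37 percentage points.

The unemployment rate changes by −0.37 percentage points.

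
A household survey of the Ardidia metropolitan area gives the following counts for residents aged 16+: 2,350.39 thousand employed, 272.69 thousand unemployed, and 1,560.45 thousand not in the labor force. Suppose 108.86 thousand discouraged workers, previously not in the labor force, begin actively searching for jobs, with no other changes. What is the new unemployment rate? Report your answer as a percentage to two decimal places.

Initially, labor force = 2,350.39 + 272.69 = 2,623.08 thousand, so u = 272.69/2,623.08 = 10.40%.
After the change, unemployed and labor force both rise by 108.86 → E = 2,350.39, U = 381.55, labor force = 2,731.94 thousand.
New unemployment rate = 381.55 / 2,731.94 = 13.97%.

New unemployment rate ≈ 13.97%.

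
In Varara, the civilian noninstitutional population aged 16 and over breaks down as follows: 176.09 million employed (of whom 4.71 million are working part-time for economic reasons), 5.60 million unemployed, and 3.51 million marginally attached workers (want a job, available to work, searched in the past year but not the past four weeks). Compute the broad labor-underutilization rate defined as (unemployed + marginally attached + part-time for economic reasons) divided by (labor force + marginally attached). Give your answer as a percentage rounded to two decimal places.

Broad underutilization rate ≈ 7.46%.

Labor force = 176.09 + 5.60 = 181.69 million.
Numerator = 5.60 + 3.51 + 4.71 = 13.82 million.
Denominator = 181.69 + 3.51 = 185.20 million.
Broad rate = 13.82 / 185.20 = 7.46%.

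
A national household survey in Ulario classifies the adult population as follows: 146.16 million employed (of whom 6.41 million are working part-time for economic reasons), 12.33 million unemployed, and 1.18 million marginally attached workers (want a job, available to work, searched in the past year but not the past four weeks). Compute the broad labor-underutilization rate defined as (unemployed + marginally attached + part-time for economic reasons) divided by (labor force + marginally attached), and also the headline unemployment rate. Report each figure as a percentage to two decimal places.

Labor force = 146.16 + 12.33 = 158.49 million.
Numerator = 12.33 + 1.18 + 6.41 = 19.92 million.
Denominator = 158.49 + 1.18 = 159.67 million.
Broad rate = 19.92 / 159.67 = 12.48%.
Headline unemployment rate = 12.33 / 158.49 = 7.78%.

Broad underutilization rate ≈ 12.48%; headline unemployment rate ≈ 7.78%.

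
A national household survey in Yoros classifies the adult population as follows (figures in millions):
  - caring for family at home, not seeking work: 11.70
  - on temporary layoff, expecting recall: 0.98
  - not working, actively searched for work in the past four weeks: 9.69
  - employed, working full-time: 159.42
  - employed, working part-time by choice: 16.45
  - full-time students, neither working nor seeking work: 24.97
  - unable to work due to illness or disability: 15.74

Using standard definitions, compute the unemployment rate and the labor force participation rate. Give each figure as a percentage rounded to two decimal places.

Unemployment rate ≈ 5.72%; labor force participation rate ≈ 78.07%.

Employed = 159.42 + 16.45 = 175.87 million.
Unemployed = 0.98 + 9.69 = 10.67 million (jobless and actively searching, or on temporary layoff).
Labor force = 175.87 + 10.67 = 186.54 million.
Not in labor force = 11.70 + 24.97 + 15.74 = 52.41 million (those not working and not actively searching are outside the labor force).
Civilian working-age population = 186.54 + 52.41 = 238.95 million.
Unemployment rate = 10.67 / 186.54 = 5.72%.
Labor force participation rate = 186.54 / 238.95 = 78.07%.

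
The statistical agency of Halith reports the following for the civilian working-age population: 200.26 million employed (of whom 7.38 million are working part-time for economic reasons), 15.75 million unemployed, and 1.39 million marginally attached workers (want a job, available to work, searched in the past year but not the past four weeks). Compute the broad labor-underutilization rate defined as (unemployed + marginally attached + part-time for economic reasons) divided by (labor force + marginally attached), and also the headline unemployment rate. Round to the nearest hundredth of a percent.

Labor force = 200.26 + 15.75 = 216.01 million.
Numerator = 15.75 + 1.39 + 7.38 = 24.52 million.
Denominator = 216.01 + 1.39 = 217.40 million.
Broad rate = 24.52 / 217.40 = 11.28%.
Headline unemployment rate = 15.75 / 216.01 = 7.29%.

Broad underutilization rate ≈ 11.28%; headline unemployment rate ≈ 7.29%.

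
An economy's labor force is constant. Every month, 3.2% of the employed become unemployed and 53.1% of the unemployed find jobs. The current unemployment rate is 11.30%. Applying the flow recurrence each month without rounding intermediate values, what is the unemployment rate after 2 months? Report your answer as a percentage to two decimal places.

Unemployment rate after two months ≈ 6.76%.

With a fixed labor force, u_{t+1} = u_t + s·(1−u_t) − f·u_t = u_t·(1−s−f) + s.
Here 1−s−f = 0.437 and s = 0.032.
u_1 = 0.113000 × 0.437 + 0.032 = 0.081381.
u_2 = 0.081381 × 0.437 + 0.032 = 0.067563.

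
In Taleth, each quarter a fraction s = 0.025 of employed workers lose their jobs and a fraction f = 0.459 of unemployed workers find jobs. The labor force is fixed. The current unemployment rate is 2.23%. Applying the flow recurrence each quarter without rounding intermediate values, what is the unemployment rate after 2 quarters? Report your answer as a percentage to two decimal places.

With a fixed labor force, u_{t+1} = u_t + s·(1−u_t) − f·u_t = u_t·(1−s−f) + s.
Here 1−s−f = 0.516 and s = 0.025.
u_1 = 0.022300 × 0.516 + 0.025 = 0.036507.
u_2 = 0.036507 × 0.516 + 0.025 = 0.043838.

Unemployment rate after two quarters ≈ 4.38%.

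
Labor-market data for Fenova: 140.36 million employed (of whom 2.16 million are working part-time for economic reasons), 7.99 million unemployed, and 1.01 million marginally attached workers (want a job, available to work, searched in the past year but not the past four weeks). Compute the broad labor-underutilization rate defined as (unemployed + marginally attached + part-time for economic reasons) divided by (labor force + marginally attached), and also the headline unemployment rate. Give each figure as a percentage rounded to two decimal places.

Broad underutilization rate ≈ 7.47%; headline unemployment rate ≈ 5.39%.

Labor force = 140.36 + 7.99 = 148.35 million.
Numerator = 7.99 + 1.01 + 2.16 = 11.16 million.
Denominator = 148.35 + 1.01 = 149.36 million.
Broad rate = 11.16 / 149.36 = 7.47%.
Headline unemployment rate = 7.99 / 148.35 = 5.39%.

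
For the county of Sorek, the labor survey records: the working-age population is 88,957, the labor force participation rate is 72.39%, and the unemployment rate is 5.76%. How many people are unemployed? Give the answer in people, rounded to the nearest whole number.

About 3,709 are unemployed.

Labor force = 0.7239 × 88,957 = 64,396.
Unemployed = 0.0576 × 64,396 ≈ 3,709.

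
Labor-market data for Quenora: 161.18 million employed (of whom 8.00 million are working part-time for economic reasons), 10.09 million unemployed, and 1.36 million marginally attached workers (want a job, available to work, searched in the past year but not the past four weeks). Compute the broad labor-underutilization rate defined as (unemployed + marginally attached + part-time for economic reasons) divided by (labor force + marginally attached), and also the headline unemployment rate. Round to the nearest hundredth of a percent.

Broad underutilization rate ≈ 11.27%; headline unemployment rate ≈ 5.89%.

Labor force = 161.18 + 10.09 = 171.27 million.
Numerator = 10.09 + 1.36 + 8.00 = 19.45 million.
Denominator = 171.27 + 1.36 = 172.63 million.
Broad rate = 19.45 / 172.63 = 11.27%.
Headline unemployment rate = 10.09 / 171.27 = 5.89%.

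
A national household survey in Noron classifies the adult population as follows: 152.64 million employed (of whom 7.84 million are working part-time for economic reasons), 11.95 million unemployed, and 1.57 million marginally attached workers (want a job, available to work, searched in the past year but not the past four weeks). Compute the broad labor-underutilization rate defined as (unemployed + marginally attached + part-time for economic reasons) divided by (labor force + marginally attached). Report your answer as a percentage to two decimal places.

Labor force = 152.64 + 11.95 = 164.59 million.
Numerator = 11.95 + 1.57 + 7.84 = 21.36 million.
Denominator = 164.59 + 1.57 = 166.16 million.
Broad rate = 21.36 / 166.16 = 12.86%.

Broad underutilization rate ≈ 12.86%.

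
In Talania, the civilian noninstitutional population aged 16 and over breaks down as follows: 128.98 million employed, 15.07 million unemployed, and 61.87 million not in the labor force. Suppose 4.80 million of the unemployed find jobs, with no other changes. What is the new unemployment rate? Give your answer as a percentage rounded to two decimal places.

New unemployment rate ≈ 7.13%.

Initially, labor force = 128.98 + 15.07 = 144.05 million, so u = 15.07/144.05 = 10.46%.
After the change, unemployed falls and employed rises by 4.80; labor force unchanged → E = 133.78, U = 10.27, labor force = 144.05 million.
New unemployment rate = 10.27 / 144.05 = 7.13%.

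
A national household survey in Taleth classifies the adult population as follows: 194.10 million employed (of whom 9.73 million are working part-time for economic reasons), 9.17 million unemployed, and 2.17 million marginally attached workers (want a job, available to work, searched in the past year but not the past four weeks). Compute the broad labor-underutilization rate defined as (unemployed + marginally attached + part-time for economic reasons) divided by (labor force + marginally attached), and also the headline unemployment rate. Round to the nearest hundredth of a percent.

Broad underutilization rate ≈ 10.26%; headline unemployment rate ≈ 4.51%.

Labor force = 194.10 + 9.17 = 203.27 million.
Numerator = 9.17 + 2.17 + 9.73 = 21.07 million.
Denominator = 203.27 + 2.17 = 205.44 million.
Broad rate = 21.07 / 205.44 = 10.26%.
Headline unemployment rate = 9.17 / 203.27 = 4.51%.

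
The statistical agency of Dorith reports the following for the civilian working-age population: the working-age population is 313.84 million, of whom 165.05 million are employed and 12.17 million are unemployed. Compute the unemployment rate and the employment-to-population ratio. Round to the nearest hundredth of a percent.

Labor force = employed + unemployed = 165.05 + 12.17 = 177.22 million.
Unemployment rate = 12.17 / 177.22 = 6.87%.
Employment-population ratio = 165.05 / 313.84 = 52.59%.

Unemployment rate ≈ 6.87%; employment-population ratio ≈ 52.59%.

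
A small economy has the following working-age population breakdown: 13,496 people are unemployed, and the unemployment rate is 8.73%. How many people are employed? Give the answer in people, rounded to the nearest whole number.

Labor force = U / u = 13,496 / 0.0873 ≈ 154,593.
Employed = labor force − unemployed = 154,593 − 13,496 = 141,097.

About 141,097 are employed.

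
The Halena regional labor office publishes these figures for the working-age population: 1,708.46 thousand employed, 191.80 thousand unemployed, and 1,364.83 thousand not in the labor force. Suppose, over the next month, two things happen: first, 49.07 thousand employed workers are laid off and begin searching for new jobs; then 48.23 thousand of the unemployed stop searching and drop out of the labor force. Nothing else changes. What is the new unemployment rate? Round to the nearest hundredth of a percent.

New unemployment rate ≈ 10.40%.

Initially, labor force = 1,708.46 + 191.80 = 1,900.26 thousand, so u = 191.80/1,900.26 = 10.09%.
After the first change, employed falls and unemployed rises by 49.07; labor force unchanged → E = 1,659.39, U = 240.87, labor force = 1,900.26 thousand.
After the second change, unemployed and labor force both fall by 48.23 → E = 1,659.39, U = 192.64, labor force = 1,852.03 thousand.
New unemployment rate = 192.64 / 1,852.03 = 10.40%.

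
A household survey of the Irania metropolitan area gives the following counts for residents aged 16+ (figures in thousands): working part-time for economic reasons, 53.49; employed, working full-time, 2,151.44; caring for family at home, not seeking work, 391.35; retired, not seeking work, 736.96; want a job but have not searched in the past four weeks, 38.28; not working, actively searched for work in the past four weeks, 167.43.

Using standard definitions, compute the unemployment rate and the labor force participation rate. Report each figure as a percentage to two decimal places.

Employed = 53.49 + 2,151.44 = 2,204.93 thousand (anyone who worked, including part-time for economic reasons, counts as employed).
Unemployed = 167.43 thousand.
Labor force = 2,204.93 + 167.43 = 2,372.36 thousand.
Not in labor force = 391.35 + 736.96 + 38.28 = 1,166.59 thousand (those not working and not actively searching are outside the labor force — including those who want a job but have given up searching).
Civilian working-age population = 2,372.36 + 1,166.59 = 3,538.95 thousand.
Unemployment rate = 167.43 / 2,372.36 = 7.06%.
Labor force participation rate = 2,372.36 / 3,538.95 = 67.04%.

Unemployment rate ≈ 7.06%; labor force participation rate ≈ 67.04%.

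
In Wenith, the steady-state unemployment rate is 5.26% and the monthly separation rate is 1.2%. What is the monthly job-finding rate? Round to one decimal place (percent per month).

Job-finding rate ≈ 21.6% per month.

From u* = s/(s+f): f = s·(1−u)/u.
f = 1.2 × (1 − 0.0526) / 0.0526 = 1.1369 / 0.0526 ≈ 21.6% per month.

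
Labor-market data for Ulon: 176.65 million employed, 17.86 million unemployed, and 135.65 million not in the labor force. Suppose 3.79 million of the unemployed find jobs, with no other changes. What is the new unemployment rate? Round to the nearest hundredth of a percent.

Initially, labor force = 176.65 + 17.86 = 194.51 million, so u = 17.86/194.51 = 9.18%.
After the change, unemployed falls and employed rises by 3.79; labor force unchanged → E = 180.44, U = 14.07, labor force = 194.51 million.
New unemployment rate = 14.07 / 194.51 = 7.23%.

New unemployment rate ≈ 7.23%.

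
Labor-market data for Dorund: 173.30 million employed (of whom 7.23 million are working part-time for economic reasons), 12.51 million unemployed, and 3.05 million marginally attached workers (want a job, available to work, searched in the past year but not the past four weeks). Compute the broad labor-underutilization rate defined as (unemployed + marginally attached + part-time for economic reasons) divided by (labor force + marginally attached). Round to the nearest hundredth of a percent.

Broad underutilization rate ≈ 12.07%.

Labor force = 173.30 + 12.51 = 185.81 million.
Numerator = 12.51 + 3.05 + 7.23 = 22.79 million.
Denominator = 185.81 + 3.05 = 188.86 million.
Broad rate = 22.79 / 188.86 = 12.07%.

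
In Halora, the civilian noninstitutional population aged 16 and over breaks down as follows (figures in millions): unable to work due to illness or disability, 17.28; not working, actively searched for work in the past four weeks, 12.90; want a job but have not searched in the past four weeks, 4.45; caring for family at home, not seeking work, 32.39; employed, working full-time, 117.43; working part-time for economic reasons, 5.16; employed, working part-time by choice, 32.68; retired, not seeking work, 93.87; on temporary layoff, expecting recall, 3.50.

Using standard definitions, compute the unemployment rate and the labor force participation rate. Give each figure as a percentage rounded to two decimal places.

Employed = 117.43 + 5.16 + 32.68 = 155.27 million (anyone who worked, including part-time for economic reasons, counts as employed).
Unemployed = 12.90 + 3.50 = 16.40 million (jobless and actively searching, or on temporary layoff).
Labor force = 155.27 + 16.40 = 171.67 million.
Not in labor force = 17.28 + 4.45 + 32.39 + 93.87 = 147.99 million (those not working and not actively searching are outside the labor force — including those who want a job but have given up searching).
Civilian working-age population = 171.67 + 147.99 = 319.66 million.
Unemployment rate = 16.40 / 171.67 = 9.55%.
Labor force participation rate = 171.67 / 319.66 = 53.70%.

Unemployment rate ≈ 9.55%; labor force participation rate ≈ 53.70%.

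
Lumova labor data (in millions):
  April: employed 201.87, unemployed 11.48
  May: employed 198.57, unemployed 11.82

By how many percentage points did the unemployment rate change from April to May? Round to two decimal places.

The unemployment rate changed by +0.24 percentage points.

April: labor force = 201.87 + 11.48 = 213.35; u = 11.48/213.35 = 5.38%.
May: labor force = 198.57 + 11.82 = 210.39; u = 11.82/210.39 = 5.62%.
Change = 5.62% − 5.38% = +0.24 pp.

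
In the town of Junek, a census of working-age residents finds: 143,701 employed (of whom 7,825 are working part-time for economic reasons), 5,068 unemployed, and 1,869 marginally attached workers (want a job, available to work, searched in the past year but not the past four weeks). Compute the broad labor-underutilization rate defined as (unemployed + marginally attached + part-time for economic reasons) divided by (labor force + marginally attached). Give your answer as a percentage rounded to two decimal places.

Labor force = 143,701 + 5,068 = 148,769.
Numerator = 5,068 + 1,869 + 7,825 = 14,762.
Denominator = 148,769 + 1,869 = 150,638.
Broad rate = 14,762 / 150,638 = 9.80%.

Broad underutilization rate ≈ 9.80%.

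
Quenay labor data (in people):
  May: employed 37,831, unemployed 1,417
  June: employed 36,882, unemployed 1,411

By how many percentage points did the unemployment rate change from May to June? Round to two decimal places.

May: labor force = 37,831 + 1,417 = 39,248; u = 1,417/39,248 = 3.61%.
June: labor force = 36,882 + 1,411 = 38,293; u = 1,411/38,293 = 3.68%.
Change = 3.68% − 3.61% = +0.07 pp.

The unemployment rate changed by +0.07 percentage points.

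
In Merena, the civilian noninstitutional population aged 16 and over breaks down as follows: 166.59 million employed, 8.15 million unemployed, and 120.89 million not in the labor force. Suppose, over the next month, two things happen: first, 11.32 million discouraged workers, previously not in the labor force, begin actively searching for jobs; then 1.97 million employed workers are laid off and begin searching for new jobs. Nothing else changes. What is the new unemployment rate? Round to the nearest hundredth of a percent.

Initially, labor force = 166.59 + 8.15 = 174.74 million, so u = 8.15/174.74 = 4.66%.
After the first change, unemployed and labor force both rise by 11.32 → E = 166.59, U = 19.47, labor force = 186.06 million.
After the second change, employed falls and unemployed rises by 1.97; labor force unchanged → E = 164.62, U = 21.44, labor force = 186.06 million.
New unemployment rate = 21.44 / 186.06 = 11.52%.

New unemployment rate ≈ 11.52%.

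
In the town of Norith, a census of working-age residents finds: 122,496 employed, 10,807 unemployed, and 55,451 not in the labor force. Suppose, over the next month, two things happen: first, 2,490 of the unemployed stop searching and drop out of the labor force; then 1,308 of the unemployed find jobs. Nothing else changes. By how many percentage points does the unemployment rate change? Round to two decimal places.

Initially, labor force = 122,496 + 10,807 = 133,303, so u = 10,807/133,303 = 8.11%.
After the first change, unemployed and labor force both fall by 2,490 → E = 122,496, U = 8,317, labor force = 130,813.
After the second change, unemployed falls and employed rises by 1,308; labor force unchanged → E = 123,804, U = 7,009, labor force = 130,813.
New unemployment rate = 7,009 / 130,813 = 5.36%.
Change = 5.36% − 8.11% = −2.75 percentage points.

The unemployment rate changes by −2.75 percentage points.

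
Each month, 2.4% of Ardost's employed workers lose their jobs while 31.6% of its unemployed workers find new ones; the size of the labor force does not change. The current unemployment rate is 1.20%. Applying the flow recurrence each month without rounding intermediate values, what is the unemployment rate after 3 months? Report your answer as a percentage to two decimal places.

With a fixed labor force, u_{t+1} = u_t + s·(1−u_t) − f·u_t = u_t·(1−s−f) + s.
Here 1−s−f = 0.660 and s = 0.024.
u_1 = 0.012000 × 0.660 + 0.024 = 0.031920.
u_2 = 0.031920 × 0.660 + 0.024 = 0.045067.
u_3 = 0.045067 × 0.660 + 0.024 = 0.053744.

Unemployment rate after three months ≈ 5.37%.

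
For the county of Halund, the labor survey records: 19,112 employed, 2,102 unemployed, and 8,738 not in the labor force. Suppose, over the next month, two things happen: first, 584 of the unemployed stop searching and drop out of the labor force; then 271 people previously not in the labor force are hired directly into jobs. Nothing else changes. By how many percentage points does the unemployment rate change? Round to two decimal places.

The unemployment rate changes by −2.65 percentage points.

Initially, labor force = 19,112 + 2,102 = 21,214, so u = 2,102/21,214 = 9.91%.
After the first change, unemployed and labor force both fall by 584 → E = 19,112, U = 1,518, labor force = 20,630.
After the second change, employed and labor force both rise by 271; unemployed unchanged → E = 19,383, U = 1,518, labor force = 20,901.
New unemployment rate = 1,518 / 20,901 = 7.26%.
Change = 7.26% − 9.91% = −2.65 percentage points.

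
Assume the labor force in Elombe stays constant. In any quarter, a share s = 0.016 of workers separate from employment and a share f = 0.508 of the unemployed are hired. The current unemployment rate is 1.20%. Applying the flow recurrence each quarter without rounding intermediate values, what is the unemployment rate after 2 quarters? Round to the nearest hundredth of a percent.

With a fixed labor force, u_{t+1} = u_t + s·(1−u_t) − f·u_t = u_t·(1−s−f) + s.
Here 1−s−f = 0.476 and s = 0.016.
u_1 = 0.012000 × 0.476 + 0.016 = 0.021712.
u_2 = 0.021712 × 0.476 + 0.016 = 0.026335.

Unemployment rate after two quarters ≈ 2.63%.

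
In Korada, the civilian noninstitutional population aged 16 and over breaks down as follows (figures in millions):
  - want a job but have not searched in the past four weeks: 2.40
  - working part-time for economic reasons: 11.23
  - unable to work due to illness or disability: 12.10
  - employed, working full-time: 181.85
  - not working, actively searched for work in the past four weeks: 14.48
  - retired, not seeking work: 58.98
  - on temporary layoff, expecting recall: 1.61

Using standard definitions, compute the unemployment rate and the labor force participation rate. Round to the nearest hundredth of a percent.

Unemployment rate ≈ 7.69%; labor force participation rate ≈ 74.00%.

Employed = 11.23 + 181.85 = 193.08 million (anyone who worked, including part-time for economic reasons, counts as employed).
Unemployed = 14.48 + 1.61 = 16.09 million (jobless and actively searching, or on temporary layoff).
Labor force = 193.08 + 16.09 = 209.17 million.
Not in labor force = 2.40 + 12.10 + 58.98 = 73.48 million (those not working and not actively searching are outside the labor force — including those who want a job but have given up searching).
Civilian working-age population = 209.17 + 73.48 = 282.65 million.
Unemployment rate = 16.09 / 209.17 = 7.69%.
Labor force participation rate = 209.17 / 282.65 = 74.00%.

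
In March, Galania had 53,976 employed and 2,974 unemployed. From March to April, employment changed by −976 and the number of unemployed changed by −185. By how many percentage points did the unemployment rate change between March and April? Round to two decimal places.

The unemployment rate changed by −0.22 percentage points.

March: labor force = 53,976 + 2,974 = 56,950; u = 2,974/56,950 = 5.22%.
April: labor force = 53,000 + 2,789 = 55,789; u = 2,789/55,789 = 5.00%.
Change = 5.00% − 5.22% = −0.22 pp.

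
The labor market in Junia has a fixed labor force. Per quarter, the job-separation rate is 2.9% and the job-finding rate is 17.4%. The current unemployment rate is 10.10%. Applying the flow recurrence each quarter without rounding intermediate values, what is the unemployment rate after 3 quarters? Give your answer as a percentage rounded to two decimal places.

Unemployment rate after three quarters ≈ 12.17%.

With a fixed labor force, u_{t+1} = u_t + s·(1−u_t) − f·u_t = u_t·(1−s−f) + s.
Here 1−s−f = 0.797 and s = 0.029.
u_1 = 0.101000 × 0.797 + 0.029 = 0.109497.
u_2 = 0.109497 × 0.797 + 0.029 = 0.116269.
u_3 = 0.116269 × 0.797 + 0.029 = 0.121666.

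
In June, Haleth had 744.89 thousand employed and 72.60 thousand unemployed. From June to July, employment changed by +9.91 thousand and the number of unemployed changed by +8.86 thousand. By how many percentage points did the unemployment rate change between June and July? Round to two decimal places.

June: labor force = 744.89 + 72.60 = 817.49; u = 72.60/817.49 = 8.88%.
July: labor force = 754.80 + 81.46 = 836.26; u = 81.46/836.26 = 9.74%.
Change = 9.74% − 8.88% = +0.86 pp.

The unemployment rate changed by +0.86 percentage points.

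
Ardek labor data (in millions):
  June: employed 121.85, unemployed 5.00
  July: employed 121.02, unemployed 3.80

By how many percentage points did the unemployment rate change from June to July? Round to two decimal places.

The unemployment rate changed by −0.90 percentage points.

June: labor force = 121.85 + 5.00 = 126.85; u = 5.00/126.85 = 3.94%.
July: labor force = 121.02 + 3.80 = 124.82; u = 3.80/124.82 = 3.04%.
Change = 3.04% − 3.94% = −0.90 pp.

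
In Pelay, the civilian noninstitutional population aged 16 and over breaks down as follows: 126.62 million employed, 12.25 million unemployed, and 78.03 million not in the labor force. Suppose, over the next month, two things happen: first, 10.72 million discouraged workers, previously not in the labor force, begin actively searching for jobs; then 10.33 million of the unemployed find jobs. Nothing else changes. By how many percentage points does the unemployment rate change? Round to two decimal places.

The unemployment rate changes by −0.37 percentage points.

Initially, labor force = 126.62 + 12.25 = 138.87 million, so u = 12.25/138.87 = 8.82%.
After the first change, unemployed and labor force both rise by 10.72 → E = 126.62, U = 22.97, labor force = 149.59 million.
After the second change, unemployed falls and employed rises by 10.33; labor force unchanged → E = 136.95, U = 12.64, labor force = 149.59 million.
New unemployment rate = 12.64 / 149.59 = 8.45%.
Change = 8.45% − 8.82% = −0.37 percentage points.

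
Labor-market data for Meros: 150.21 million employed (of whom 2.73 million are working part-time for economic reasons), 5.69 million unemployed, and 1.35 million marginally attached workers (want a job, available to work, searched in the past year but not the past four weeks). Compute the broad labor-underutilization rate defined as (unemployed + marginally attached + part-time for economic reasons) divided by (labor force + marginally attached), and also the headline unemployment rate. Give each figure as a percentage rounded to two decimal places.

Labor force = 150.21 + 5.69 = 155.90 million.
Numerator = 5.69 + 1.35 + 2.73 = 9.77 million.
Denominator = 155.90 + 1.35 = 157.25 million.
Broad rate = 9.77 / 157.25 = 6.21%.
Headline unemployment rate = 5.69 / 155.90 = 3.65%.

Broad underutilization rate ≈ 6.21%; headline unemployment rate ≈ 3.65%.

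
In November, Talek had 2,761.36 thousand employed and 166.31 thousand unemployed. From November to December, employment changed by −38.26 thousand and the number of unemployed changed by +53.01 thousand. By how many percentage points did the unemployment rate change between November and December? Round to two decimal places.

November: labor force = 2,761.36 + 166.31 = 2,927.67; u = 166.31/2,927.67 = 5.68%.
December: labor force = 2,723.10 + 219.32 = 2,942.42; u = 219.32/2,942.42 = 7.45%.
Change = 7.45% − 5.68% = +1.77 pp.

The unemployment rate changed by +1.77 percentage points.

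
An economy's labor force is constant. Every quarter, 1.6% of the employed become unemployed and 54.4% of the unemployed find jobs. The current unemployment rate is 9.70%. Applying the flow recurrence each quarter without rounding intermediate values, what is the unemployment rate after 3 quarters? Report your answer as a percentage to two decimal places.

With a fixed labor force, u_{t+1} = u_t + s·(1−u_t) − f·u_t = u_t·(1−s−f) + s.
Here 1−s−f = 0.440 and s = 0.016.
u_1 = 0.097000 × 0.440 + 0.016 = 0.058680.
u_2 = 0.058680 × 0.440 + 0.016 = 0.041819.
u_3 = 0.041819 × 0.440 + 0.016 = 0.034400.

Unemployment rate after three quarters ≈ 3.44%.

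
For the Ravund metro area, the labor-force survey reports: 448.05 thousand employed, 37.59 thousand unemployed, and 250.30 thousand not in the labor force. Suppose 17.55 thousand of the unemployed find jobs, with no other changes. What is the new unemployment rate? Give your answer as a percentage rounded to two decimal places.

New unemployment rate ≈ 4.13%.

Initially, labor force = 448.05 + 37.59 = 485.64 thousand, so u = 37.59/485.64 = 7.74%.
After the change, unemployed falls and employed rises by 17.55; labor force unchanged → E = 465.60, U = 20.04, labor force = 485.64 thousand.
New unemployment rate = 20.04 / 485.64 = 4.13%.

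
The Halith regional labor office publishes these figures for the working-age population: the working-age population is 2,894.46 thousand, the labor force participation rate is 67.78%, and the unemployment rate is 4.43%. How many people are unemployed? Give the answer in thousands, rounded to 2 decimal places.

About 86.91 thousand are unemployed.

Labor force = 0.6778 × 2,894.46 = 1,961.86 thousand.
Unemployed = 0.0443 × 1,961.86 ≈ 86.91 thousand.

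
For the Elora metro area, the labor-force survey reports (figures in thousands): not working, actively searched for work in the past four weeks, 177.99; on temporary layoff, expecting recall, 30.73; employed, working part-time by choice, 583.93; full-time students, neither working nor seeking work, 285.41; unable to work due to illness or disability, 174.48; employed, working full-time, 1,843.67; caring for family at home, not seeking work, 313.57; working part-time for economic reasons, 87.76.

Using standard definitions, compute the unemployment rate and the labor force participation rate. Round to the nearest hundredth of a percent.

Employed = 583.93 + 1,843.67 + 87.76 = 2,515.36 thousand (anyone who worked, including part-time for economic reasons, counts as employed).
Unemployed = 177.99 + 30.73 = 208.72 thousand (jobless and actively searching, or on temporary layoff).
Labor force = 2,515.36 + 208.72 = 2,724.08 thousand.
Not in labor force = 285.41 + 174.48 + 313.57 = 773.46 thousand (those not working and not actively searching are outside the labor force).
Civilian working-age population = 2,724.08 + 773.46 = 3,497.54 thousand.
Unemployment rate = 208.72 / 2,724.08 = 7.66%.
Labor force participation rate = 2,724.08 / 3,497.54 = 77.89%.

Unemployment rate ≈ 7.66%; labor force participation rate ≈ 77.89%.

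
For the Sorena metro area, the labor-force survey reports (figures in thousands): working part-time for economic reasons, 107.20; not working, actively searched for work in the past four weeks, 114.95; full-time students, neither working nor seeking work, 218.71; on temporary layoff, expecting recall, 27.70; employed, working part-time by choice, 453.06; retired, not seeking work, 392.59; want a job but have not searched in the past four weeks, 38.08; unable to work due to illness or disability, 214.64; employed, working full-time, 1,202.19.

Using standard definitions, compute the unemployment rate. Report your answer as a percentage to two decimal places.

Employed = 107.20 + 453.06 + 1,202.19 = 1,762.45 thousand (anyone who worked, including part-time for economic reasons, counts as employed).
Unemployed = 114.95 + 27.70 = 142.65 thousand (jobless and actively searching, or on temporary layoff).
Labor force = 1,762.45 + 142.65 = 1,905.10 thousand.
Unemployment rate = 142.65 / 1,905.10 = 7.49%.

Unemployment rate ≈ 7.49%.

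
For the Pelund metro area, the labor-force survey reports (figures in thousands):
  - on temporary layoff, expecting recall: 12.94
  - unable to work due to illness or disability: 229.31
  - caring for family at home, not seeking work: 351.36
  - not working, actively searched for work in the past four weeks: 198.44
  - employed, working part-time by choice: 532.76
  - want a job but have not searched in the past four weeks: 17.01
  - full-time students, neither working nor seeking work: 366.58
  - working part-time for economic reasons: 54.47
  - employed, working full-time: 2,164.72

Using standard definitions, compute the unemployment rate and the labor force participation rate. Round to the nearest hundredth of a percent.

Employed = 532.76 + 54.47 + 2,164.72 = 2,751.95 thousand (anyone who worked, including part-time for economic reasons, counts as employed).
Unemployed = 12.94 + 198.44 = 211.38 thousand (jobless and actively searching, or on temporary layoff).
Labor force = 2,751.95 + 211.38 = 2,963.33 thousand.
Not in labor force = 229.31 + 351.36 + 17.01 + 366.58 = 964.26 thousand (those not working and not actively searching are outside the labor force — including those who want a job but have given up searching).
Civilian working-age population = 2,963.33 + 964.26 = 3,927.59 thousand.
Unemployment rate = 211.38 / 2,963.33 = 7.13%.
Labor force participation rate = 2,963.33 / 3,927.59 = 75.45%.

Unemployment rate ≈ 7.13%; labor force participation rate ≈ 75.45%.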